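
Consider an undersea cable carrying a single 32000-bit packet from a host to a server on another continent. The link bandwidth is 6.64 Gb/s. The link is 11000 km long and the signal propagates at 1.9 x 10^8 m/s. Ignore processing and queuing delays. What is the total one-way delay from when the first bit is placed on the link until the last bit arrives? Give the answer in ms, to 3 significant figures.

57.9 ms

Transmission delay = L/R = 32000 / 6640000000 = 0.00481928 ms.
Propagation delay = d/s = 11000000 m / 190000000 m/s = 57.8947 ms.
Total = 57.9 ms.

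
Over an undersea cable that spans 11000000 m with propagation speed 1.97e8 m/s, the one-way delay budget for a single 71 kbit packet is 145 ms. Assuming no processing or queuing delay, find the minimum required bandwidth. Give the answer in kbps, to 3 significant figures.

Propagation delay = 11000000 / 197000000 = 55.8376 ms.
Transmission budget = 145 − 55.8376 = 89.1624 ms.
R ≥ L / t_tx = 71000 bits / 0.0891624 s = 796 kbps.

796 kbps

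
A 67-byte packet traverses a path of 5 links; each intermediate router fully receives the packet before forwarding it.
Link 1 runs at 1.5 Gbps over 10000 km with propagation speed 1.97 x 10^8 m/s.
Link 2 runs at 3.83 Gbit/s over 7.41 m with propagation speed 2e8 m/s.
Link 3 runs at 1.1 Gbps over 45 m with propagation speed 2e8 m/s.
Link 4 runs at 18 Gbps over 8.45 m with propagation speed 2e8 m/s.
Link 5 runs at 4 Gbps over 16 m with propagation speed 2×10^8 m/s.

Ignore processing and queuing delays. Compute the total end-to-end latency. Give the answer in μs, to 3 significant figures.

L = 67 × 8 = 536 bits.
Transmission delays (L/R per hop): 0.357333, 0.139948, 0.487273, 0.0297778, 0.134 μs; sum = 1.14833 μs.
Propagation delays (d/s per hop): 50761.4, 0.03705, 0.225, 0.04225, 0.08 μs; sum = 50761.8 μs.
End-to-end = 50800 μs.

50800 μs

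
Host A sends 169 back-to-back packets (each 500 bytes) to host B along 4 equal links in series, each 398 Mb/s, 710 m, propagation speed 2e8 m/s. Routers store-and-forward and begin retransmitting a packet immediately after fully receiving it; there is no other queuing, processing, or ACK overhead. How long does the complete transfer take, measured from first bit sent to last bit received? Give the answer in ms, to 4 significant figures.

1.743 ms

Per-hop transmission t_tx = L/R = 4000/398000000 = 0.0100503 ms.
Per-hop propagation t_prop = 710/200000000 = 0.00355 ms.
Pipeline fill: first packet needs 4·t_tx to clear all hops; remaining 168 packets each add one t_tx.
Total = (4+169-1)·t_tx + 4·t_prop = 172·0.0100503 + 4·0.00355 = 1.743 ms.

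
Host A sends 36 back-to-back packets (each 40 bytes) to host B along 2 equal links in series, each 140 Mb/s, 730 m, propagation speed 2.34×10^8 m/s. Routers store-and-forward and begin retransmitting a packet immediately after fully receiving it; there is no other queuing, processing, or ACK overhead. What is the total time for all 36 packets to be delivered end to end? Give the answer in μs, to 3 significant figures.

Per-hop transmission t_tx = L/R = 320/140000000 = 2.28571 μs.
Per-hop propagation t_prop = 730/234000000 = 3.11966 μs.
Pipeline fill: first packet needs 2·t_tx to clear all hops; remaining 35 packets each add one t_tx.
Total = (2+36-1)·t_tx + 2·t_prop = 37·2.28571 + 2·3.11966 = 90.8 μs.

90.8 μs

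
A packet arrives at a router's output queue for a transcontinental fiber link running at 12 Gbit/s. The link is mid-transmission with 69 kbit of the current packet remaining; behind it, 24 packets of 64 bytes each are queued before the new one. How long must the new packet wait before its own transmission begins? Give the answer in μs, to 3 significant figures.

Each queued packet: L/R = 512/12000000000 = 0.0426667 μs.
24 queued → 1.024 μs.
Plus remaining 69000 bits of current packet: 5.75 μs.
Queuing delay = 6.77 μs.

6.77 μs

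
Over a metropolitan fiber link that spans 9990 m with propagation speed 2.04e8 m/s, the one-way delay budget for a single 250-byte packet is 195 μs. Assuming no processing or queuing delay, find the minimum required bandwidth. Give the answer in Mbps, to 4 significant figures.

13.70 Mbps

L = 2000 bits.
Propagation delay = 9990 / 204000000 = 48.9706 μs.
Transmission budget = 195 − 48.9706 = 146.029 μs.
R ≥ L / t_tx = 2000 bits / 0.000146029 s = 13.70 Mbps.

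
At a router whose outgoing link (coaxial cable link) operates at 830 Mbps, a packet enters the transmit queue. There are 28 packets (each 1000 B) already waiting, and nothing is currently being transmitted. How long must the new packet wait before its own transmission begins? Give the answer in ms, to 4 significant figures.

0.2699 ms

Each queued packet: L/R = 8000/830000000 = 0.00963855 ms.
28 queued → 0.26988 ms.
Queuing delay = 0.2699 ms.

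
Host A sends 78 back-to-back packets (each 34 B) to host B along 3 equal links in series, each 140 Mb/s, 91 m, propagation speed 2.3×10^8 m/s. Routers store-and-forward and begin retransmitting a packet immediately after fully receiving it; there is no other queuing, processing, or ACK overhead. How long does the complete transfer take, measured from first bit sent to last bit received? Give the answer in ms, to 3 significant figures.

0.157 ms

Per-hop transmission t_tx = L/R = 272/140000000 = 0.00194286 ms.
Per-hop propagation t_prop = 91/2.3e+08 = 0.000395652 ms.
Pipeline fill: first packet needs 3·t_tx to clear all hops; remaining 77 packets each add one t_tx.
Total = (3+78-1)·t_tx + 3·t_prop = 80·0.00194286 + 3·0.000395652 = 0.157 ms.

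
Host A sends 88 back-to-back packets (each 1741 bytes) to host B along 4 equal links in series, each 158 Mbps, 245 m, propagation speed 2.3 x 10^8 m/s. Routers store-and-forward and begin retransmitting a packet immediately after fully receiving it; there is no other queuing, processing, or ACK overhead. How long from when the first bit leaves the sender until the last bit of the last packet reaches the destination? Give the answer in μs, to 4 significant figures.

8026 μs

Per-hop transmission t_tx = L/R = 13928/158000000 = 88.1519 μs.
Per-hop propagation t_prop = 245/2.3e+08 = 1.06522 μs.
Pipeline fill: first packet needs 4·t_tx to clear all hops; remaining 87 packets each add one t_tx.
Total = (4+88-1)·t_tx + 4·t_prop = 91·88.1519 + 4·1.06522 = 8026 μs.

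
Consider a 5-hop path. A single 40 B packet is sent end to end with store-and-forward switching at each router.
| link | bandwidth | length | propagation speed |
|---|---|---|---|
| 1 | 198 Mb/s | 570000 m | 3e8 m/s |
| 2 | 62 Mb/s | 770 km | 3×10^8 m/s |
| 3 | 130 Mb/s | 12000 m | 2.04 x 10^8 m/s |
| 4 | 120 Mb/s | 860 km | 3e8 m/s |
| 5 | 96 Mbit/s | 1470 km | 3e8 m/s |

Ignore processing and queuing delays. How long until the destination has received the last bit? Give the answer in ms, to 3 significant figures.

12.3 ms

L = 40 × 8 = 320 bits.
Transmission delays (L/R per hop): 0.00161616, 0.00516129, 0.00246154, 0.00266667, 0.00333333 ms; sum = 0.015239 ms.
Propagation delays (d/s per hop): 1.9, 2.56667, 0.0588235, 2.86667, 4.9 ms; sum = 12.2922 ms.
End-to-end = 12.3 ms.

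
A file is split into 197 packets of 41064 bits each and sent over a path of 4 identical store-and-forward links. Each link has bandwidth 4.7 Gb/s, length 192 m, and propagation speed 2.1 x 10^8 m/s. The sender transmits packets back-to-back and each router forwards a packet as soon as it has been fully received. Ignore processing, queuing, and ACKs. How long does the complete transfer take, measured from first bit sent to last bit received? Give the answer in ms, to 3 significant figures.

1.75 ms

Per-hop transmission t_tx = L/R = 41064/4700000000 = 0.00873702 ms.
Per-hop propagation t_prop = 192/210000000 = 0.000914286 ms.
Pipeline fill: first packet needs 4·t_tx to clear all hops; remaining 196 packets each add one t_tx.
Total = (4+197-1)·t_tx + 4·t_prop = 200·0.00873702 + 4·0.000914286 = 1.75 ms.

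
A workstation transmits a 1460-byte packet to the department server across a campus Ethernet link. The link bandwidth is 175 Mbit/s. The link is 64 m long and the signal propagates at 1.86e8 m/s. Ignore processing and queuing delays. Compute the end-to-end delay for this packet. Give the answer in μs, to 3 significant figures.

L = 1460 × 8 = 11680 bits.
Transmission delay = L/R = 11680 / 175000000 = 66.7429 μs.
Propagation delay = d/s = 64 m / 186000000 m/s = 0.344086 μs.
Total = 67.1 μs.

67.1 μs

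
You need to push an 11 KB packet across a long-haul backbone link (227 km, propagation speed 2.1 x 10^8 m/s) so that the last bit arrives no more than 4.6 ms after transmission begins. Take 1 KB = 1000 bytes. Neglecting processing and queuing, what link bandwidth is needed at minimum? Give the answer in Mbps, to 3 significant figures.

25.0 Mbps

L = 88000 bits.
Propagation delay = 227000 / 210000000 = 1.08095 ms.
Transmission budget = 4.6 − 1.08095 = 3.51905 ms.
R ≥ L / t_tx = 88000 bits / 0.00351905 s = 25.0 Mbps.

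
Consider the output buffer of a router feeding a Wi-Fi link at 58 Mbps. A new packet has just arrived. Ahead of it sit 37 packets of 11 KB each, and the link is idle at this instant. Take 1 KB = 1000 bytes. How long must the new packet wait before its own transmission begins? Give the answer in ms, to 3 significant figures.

Each queued packet: L/R = 88000/58000000 = 1.51724 ms.
37 queued → 56.1379 ms.
Queuing delay = 56.1 ms.

56.1 ms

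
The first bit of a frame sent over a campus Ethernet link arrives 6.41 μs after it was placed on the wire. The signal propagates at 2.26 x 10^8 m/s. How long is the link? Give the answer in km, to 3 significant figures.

d = s × t_prop = 2.26e+08 × 6.41e-06 = 1.45 km.

1.45 km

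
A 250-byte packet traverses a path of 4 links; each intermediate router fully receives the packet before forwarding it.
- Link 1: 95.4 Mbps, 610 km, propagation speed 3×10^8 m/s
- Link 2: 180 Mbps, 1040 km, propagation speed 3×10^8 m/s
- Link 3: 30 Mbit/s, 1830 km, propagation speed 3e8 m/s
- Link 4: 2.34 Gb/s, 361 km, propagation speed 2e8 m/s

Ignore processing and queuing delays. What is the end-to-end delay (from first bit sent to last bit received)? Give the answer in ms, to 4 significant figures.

L = 250 × 8 = 2000 bits.
Transmission delays (L/R per hop): 0.0209644, 0.0111111, 0.0666667, 0.000854701 ms; sum = 0.0995968 ms.
Propagation delays (d/s per hop): 2.03333, 3.46667, 6.1, 1.805 ms; sum = 13.405 ms.
End-to-end = 13.50 ms.

13.50 ms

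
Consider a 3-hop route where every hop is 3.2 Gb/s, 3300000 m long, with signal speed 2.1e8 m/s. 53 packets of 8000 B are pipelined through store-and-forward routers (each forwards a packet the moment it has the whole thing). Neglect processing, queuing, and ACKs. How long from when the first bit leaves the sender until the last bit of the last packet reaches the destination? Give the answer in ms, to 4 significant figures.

48.24 ms

Per-hop transmission t_tx = L/R = 64000/3200000000 = 0.02 ms.
Per-hop propagation t_prop = 3300000/210000000 = 15.7143 ms.
Pipeline fill: first packet needs 3·t_tx to clear all hops; remaining 52 packets each add one t_tx.
Total = (3+53-1)·t_tx + 3·t_prop = 55·0.02 + 3·15.7143 = 48.24 ms.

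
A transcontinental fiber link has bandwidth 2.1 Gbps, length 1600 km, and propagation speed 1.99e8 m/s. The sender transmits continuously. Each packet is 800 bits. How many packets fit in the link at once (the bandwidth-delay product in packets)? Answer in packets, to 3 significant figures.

Propagation delay = 1600000 / 199000000 = 0.0080402 s.
BDP = R × t_prop = 2100000000 × 0.0080402 = 16884400 bits.
In packets of 800 bits: 21100 packets.

21100 packets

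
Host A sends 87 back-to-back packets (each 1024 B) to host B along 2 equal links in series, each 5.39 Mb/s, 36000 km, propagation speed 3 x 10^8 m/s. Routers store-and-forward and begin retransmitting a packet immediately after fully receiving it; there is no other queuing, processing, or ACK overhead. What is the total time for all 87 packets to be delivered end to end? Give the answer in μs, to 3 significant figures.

374000 μs

Per-hop transmission t_tx = L/R = 8192/5390000 = 1519.85 μs.
Per-hop propagation t_prop = 36000000/300000000 = 120000 μs.
Pipeline fill: first packet needs 2·t_tx to clear all hops; remaining 86 packets each add one t_tx.
Total = (2+87-1)·t_tx + 2·t_prop = 88·1519.85 + 2·120000 = 374000 μs.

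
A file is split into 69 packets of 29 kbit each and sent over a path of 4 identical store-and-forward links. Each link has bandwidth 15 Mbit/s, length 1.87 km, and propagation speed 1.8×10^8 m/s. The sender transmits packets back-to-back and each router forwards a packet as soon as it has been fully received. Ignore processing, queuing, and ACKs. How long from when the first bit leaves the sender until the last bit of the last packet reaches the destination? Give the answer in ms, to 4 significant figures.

139.2 ms

Per-hop transmission t_tx = L/R = 29000/15000000 = 1.93333 ms.
Per-hop propagation t_prop = 1870/180000000 = 0.0103889 ms.
Pipeline fill: first packet needs 4·t_tx to clear all hops; remaining 68 packets each add one t_tx.
Total = (4+69-1)·t_tx + 4·t_prop = 72·1.93333 + 4·0.0103889 = 139.2 ms.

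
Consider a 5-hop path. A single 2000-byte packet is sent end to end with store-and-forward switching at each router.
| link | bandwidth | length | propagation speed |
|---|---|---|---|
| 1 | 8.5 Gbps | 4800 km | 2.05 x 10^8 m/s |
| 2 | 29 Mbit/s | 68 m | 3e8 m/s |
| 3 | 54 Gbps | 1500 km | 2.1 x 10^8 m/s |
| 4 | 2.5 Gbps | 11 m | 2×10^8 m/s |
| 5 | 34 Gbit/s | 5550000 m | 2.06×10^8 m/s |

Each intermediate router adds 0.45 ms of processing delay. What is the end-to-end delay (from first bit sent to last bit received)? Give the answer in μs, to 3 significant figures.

59900 μs

L = 2000 × 8 = 16000 bits.
Transmission delays (L/R per hop): 1.88235, 551.724, 0.296296, 6.4, 0.470588 μs; sum = 560.773 μs.
Propagation delays (d/s per hop): 23414.6, 0.226667, 7142.86, 0.055, 26941.7 μs; sum = 57499.5 μs.
Processing at 4 router(s): 4 × 0.45 ms = 1800 μs.
End-to-end = 59900 μs.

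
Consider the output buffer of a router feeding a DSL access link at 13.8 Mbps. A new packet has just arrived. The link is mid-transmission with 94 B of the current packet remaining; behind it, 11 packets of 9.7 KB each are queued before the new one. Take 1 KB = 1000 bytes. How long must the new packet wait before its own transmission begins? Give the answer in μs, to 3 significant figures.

Each queued packet: L/R = 77600/13800000 = 5623.19 μs.
11 queued → 61855.1 μs.
Plus remaining 752 bits of current packet: 54.4928 μs.
Queuing delay = 61900 μs.

61900 μs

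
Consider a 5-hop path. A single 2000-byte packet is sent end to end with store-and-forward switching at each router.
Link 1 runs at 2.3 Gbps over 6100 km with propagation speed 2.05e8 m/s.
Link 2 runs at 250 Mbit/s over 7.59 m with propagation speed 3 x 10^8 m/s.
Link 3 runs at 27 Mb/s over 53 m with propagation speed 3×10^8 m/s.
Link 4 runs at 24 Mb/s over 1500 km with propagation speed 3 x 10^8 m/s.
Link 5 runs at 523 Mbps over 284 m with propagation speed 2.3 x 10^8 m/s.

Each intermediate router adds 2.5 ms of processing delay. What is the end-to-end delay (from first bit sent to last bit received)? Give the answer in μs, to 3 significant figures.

L = 2000 × 8 = 16000 bits.
Transmission delays (L/R per hop): 6.95652, 64, 592.593, 666.667, 30.5927 μs; sum = 1360.81 μs.
Propagation delays (d/s per hop): 29756.1, 0.0253, 0.176667, 5000, 1.23478 μs; sum = 34757.5 μs.
Processing at 4 router(s): 4 × 2.5 ms = 10000 μs.
End-to-end = 46100 μs.

46100 μs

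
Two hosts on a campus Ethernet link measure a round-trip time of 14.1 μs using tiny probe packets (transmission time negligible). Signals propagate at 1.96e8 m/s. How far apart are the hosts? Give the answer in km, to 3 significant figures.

1.38 km

One-way propagation = RTT/2 = 7.05 μs.
d = s × t = 196000000 × 7.05e-06 = 1.38 km.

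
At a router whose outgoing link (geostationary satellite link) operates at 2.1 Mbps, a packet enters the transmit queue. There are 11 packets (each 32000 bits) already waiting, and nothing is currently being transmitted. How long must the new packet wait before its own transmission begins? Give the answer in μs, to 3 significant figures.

Each queued packet: L/R = 32000/2100000 = 15238.1 μs.
11 queued → 167619 μs.
Queuing delay = 168000 μs.

168000 μs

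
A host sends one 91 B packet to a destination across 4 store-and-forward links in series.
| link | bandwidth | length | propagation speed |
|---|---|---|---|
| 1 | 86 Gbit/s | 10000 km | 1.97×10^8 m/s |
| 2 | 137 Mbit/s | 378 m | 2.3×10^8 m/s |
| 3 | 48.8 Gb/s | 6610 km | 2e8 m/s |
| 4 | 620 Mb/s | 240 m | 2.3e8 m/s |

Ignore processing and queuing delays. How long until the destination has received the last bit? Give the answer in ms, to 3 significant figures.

L = 91 × 8 = 728 bits.
Transmission delays (L/R per hop): 8.46512e-06, 0.00531387, 1.4918e-05, 0.00117419 ms; sum = 0.00651145 ms.
Propagation delays (d/s per hop): 50.7614, 0.00164348, 33.05, 0.00104348 ms; sum = 83.8141 ms.
End-to-end = 83.8 ms.

83.8 ms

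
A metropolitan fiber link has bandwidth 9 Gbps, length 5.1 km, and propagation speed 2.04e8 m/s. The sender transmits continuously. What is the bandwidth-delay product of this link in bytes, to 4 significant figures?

Propagation delay = 5100 / 204000000 = 2.5e-05 s.
BDP = R × t_prop = 9000000000 × 2.5e-05 = 225000 bits.
In bytes: 225000/8 = 28130 bytes.

28130 bytes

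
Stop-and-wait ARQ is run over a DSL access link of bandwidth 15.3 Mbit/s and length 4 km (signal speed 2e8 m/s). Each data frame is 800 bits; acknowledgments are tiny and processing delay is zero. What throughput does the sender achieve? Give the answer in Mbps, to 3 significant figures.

t_tx = L/R = 800/15300000 = 5.22876e-05 s.
t_prop = 4000/200000000 = 2e-05 s; RTT = 4e-05 s.
Cycle = t_tx + RTT = 9.22876e-05 s.
Throughput = L / cycle = 800 / 9.22876e-05 = 8.67 Mbps.

8.67 Mbps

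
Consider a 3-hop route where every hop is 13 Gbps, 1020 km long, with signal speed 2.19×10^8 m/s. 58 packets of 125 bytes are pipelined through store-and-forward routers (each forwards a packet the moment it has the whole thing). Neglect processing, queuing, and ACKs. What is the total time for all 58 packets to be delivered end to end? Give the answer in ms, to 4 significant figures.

13.98 ms

Per-hop transmission t_tx = L/R = 1000/13000000000 = 7.69231e-05 ms.
Per-hop propagation t_prop = 1020000/219000000 = 4.65753 ms.
Pipeline fill: first packet needs 3·t_tx to clear all hops; remaining 57 packets each add one t_tx.
Total = (3+58-1)·t_tx + 3·t_prop = 60·7.69231e-05 + 3·4.65753 = 13.98 ms.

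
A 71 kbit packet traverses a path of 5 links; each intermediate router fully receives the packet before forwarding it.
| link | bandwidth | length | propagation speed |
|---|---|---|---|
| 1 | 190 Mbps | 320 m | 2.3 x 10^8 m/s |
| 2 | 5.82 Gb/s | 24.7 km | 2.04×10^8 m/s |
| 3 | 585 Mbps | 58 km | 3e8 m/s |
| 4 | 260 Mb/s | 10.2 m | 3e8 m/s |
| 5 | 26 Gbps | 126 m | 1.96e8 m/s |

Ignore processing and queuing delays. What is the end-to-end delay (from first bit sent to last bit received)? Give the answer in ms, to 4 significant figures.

1.100 ms

L = 71000 bits.
Transmission delays (L/R per hop): 0.373684, 0.0121993, 0.121368, 0.273077, 0.00273077 ms; sum = 0.783059 ms.
Propagation delays (d/s per hop): 0.0013913, 0.121078, 0.193333, 3.4e-05, 0.000642857 ms; sum = 0.31648 ms.
End-to-end = 1.100 ms.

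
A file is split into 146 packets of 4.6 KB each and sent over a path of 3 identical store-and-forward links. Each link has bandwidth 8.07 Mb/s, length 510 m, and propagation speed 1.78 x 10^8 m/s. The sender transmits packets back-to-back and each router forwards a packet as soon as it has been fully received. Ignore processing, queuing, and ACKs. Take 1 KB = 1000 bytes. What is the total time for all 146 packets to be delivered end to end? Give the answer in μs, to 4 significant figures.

674900 μs

Per-hop transmission t_tx = L/R = 36800/8070000 = 4560.1 μs.
Per-hop propagation t_prop = 510/178000000 = 2.86517 μs.
Pipeline fill: first packet needs 3·t_tx to clear all hops; remaining 145 packets each add one t_tx.
Total = (3+146-1)·t_tx + 3·t_prop = 148·4560.1 + 3·2.86517 = 674900 μs.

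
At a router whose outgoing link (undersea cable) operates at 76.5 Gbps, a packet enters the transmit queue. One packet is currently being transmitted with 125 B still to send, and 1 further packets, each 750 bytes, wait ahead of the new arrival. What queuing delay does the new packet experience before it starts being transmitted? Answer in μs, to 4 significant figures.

0.09150 μs

Each queued packet: L/R = 6000/76500000000 = 0.0784314 μs.
1 queued → 0.0784314 μs.
Plus remaining 1000 bits of current packet: 0.0130719 μs.
Queuing delay = 0.09150 μs.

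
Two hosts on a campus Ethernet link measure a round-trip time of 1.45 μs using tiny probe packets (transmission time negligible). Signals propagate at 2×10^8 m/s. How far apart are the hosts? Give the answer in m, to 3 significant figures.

One-way propagation = RTT/2 = 0.725 μs.
d = s × t = 200000000 × 7.25e-07 = 145 m.

145 m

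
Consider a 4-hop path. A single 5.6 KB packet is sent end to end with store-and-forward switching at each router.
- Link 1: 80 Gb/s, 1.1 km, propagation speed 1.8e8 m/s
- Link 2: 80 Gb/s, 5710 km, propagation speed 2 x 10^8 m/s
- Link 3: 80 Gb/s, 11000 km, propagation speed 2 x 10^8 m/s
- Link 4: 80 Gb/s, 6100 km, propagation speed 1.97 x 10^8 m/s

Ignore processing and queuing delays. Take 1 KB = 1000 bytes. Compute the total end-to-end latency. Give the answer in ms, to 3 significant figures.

L = 44800 bits.
Transmission delay per hop = L/R = 44800/80000000000 = 0.00056 ms; 4 hops → 0.00224 ms.
Propagation delays (d/s per hop): 0.00611111, 28.55, 55, 30.9645 ms; sum = 114.521 ms.
End-to-end = 115 ms.

115 ms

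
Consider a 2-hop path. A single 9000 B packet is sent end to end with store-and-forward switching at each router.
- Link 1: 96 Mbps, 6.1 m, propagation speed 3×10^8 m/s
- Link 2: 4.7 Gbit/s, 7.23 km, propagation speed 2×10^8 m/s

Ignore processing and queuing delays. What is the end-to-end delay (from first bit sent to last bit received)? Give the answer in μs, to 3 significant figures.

801 μs

L = 9000 × 8 = 72000 bits.
Transmission delays (L/R per hop): 750, 15.3191 μs; sum = 765.319 μs.
Propagation delays (d/s per hop): 0.0203333, 36.15 μs; sum = 36.1703 μs.
End-to-end = 801 μs.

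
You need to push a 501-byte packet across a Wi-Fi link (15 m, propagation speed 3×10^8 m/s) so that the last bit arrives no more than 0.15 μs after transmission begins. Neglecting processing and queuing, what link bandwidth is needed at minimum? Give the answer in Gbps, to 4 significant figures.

L = 4008 bits.
Propagation delay = 15 / 300000000 = 0.05 μs.
Transmission budget = 0.15 − 0.05 = 0.1 μs.
R ≥ L / t_tx = 4008 bits / 1e-07 s = 40.08 Gbps.

40.08 Gbps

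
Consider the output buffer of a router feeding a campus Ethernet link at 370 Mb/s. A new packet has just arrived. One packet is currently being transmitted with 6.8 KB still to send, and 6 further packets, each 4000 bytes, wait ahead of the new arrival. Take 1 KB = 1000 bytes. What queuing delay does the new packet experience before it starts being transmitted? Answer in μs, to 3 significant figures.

666 μs

Each queued packet: L/R = 32000/370000000 = 86.4865 μs.
6 queued → 518.919 μs.
Plus remaining 54400 bits of current packet: 147.027 μs.
Queuing delay = 666 μs.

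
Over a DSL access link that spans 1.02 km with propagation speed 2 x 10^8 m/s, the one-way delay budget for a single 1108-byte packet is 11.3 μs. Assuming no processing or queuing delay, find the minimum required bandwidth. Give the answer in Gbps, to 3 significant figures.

L = 8864 bits.
Propagation delay = 1020 / 200000000 = 5.1 μs.
Transmission budget = 11.3 − 5.1 = 6.2 μs.
R ≥ L / t_tx = 8864 bits / 6.2e-06 s = 1.43 Gbps.

1.43 Gbps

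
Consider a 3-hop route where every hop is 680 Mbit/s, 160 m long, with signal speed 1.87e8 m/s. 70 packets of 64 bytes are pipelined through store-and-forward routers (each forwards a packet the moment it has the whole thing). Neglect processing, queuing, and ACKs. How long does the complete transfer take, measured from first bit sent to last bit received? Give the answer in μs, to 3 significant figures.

56.8 μs

Per-hop transmission t_tx = L/R = 512/680000000 = 0.752941 μs.
Per-hop propagation t_prop = 160/187000000 = 0.855615 μs.
Pipeline fill: first packet needs 3·t_tx to clear all hops; remaining 69 packets each add one t_tx.
Total = (3+70-1)·t_tx + 3·t_prop = 72·0.752941 + 3·0.855615 = 56.8 μs.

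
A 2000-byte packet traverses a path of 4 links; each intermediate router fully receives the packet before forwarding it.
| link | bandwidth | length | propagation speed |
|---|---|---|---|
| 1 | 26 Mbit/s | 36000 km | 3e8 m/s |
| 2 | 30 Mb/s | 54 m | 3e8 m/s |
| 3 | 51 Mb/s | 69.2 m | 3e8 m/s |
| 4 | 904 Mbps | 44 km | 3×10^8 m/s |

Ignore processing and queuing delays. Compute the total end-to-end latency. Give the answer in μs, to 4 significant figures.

L = 2000 × 8 = 16000 bits.
Transmission delays (L/R per hop): 615.385, 533.333, 313.725, 17.6991 μs; sum = 1480.14 μs.
Propagation delays (d/s per hop): 120000, 0.18, 0.230667, 146.667 μs; sum = 120147 μs.
End-to-end = 121600 μs.

121600 μs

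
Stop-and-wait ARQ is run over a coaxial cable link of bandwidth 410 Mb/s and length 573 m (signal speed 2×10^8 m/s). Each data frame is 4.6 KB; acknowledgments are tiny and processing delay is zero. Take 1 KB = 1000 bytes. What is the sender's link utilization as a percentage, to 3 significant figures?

94.0 %

t_tx = L/R = 36800/410000000 = 8.97561e-05 s.
t_prop = 573/200000000 = 2.865e-06 s; RTT = 5.73e-06 s.
Cycle = t_tx + RTT = 9.54861e-05 s.
Utilization = t_tx / cycle = 8.97561e-05/9.54861e-05 = 94.0 %.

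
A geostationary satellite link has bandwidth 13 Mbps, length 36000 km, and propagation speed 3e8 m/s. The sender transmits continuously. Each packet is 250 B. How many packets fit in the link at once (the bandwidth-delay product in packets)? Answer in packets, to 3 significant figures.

Propagation delay = 36000000 / 300000000 = 0.12 s.
BDP = R × t_prop = 13000000 × 0.12 = 1560000 bits.
In packets of 2000 bits: 780 packets.

780 packets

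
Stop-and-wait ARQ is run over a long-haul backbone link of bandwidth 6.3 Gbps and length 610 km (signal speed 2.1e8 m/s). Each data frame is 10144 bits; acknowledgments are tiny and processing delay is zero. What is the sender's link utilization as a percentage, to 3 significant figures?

0.0277 %

t_tx = L/R = 10144/6300000000 = 1.61016e-06 s.
t_prop = 610000/210000000 = 0.00290476 s; RTT = 0.00580952 s.
Cycle = t_tx + RTT = 0.00581113 s.
Utilization = t_tx / cycle = 1.61016e-06/0.00581113 = 0.0277 %.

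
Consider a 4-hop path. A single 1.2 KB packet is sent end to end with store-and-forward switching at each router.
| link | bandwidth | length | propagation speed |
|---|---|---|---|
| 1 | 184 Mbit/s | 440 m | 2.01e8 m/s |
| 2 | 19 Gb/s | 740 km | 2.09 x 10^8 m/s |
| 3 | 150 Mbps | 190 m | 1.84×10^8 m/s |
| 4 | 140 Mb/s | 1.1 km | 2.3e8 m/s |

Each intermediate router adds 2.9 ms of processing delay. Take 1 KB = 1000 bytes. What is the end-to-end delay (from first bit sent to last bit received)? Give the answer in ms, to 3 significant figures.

L = 9600 bits.
Transmission delays (L/R per hop): 0.0521739, 0.000505263, 0.064, 0.0685714 ms; sum = 0.185251 ms.
Propagation delays (d/s per hop): 0.00218905, 3.54067, 0.00103261, 0.00478261 ms; sum = 3.54867 ms.
Processing at 3 router(s): 3 × 2.9 ms = 8.7 ms.
End-to-end = 12.4 ms.

12.4 ms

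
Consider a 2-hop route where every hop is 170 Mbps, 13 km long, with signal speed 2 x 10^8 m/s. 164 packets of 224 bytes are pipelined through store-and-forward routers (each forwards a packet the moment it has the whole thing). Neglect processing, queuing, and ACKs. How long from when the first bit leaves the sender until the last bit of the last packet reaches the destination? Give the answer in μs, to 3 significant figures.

Per-hop transmission t_tx = L/R = 1792/170000000 = 10.5412 μs.
Per-hop propagation t_prop = 13000/200000000 = 65 μs.
Pipeline fill: first packet needs 2·t_tx to clear all hops; remaining 163 packets each add one t_tx.
Total = (2+164-1)·t_tx + 2·t_prop = 165·10.5412 + 2·65 = 1870 μs.

1870 μs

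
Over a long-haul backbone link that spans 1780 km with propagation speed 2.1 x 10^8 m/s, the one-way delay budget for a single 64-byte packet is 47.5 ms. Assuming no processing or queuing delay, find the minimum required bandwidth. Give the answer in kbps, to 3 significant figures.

L = 512 bits.
Propagation delay = 1780000 / 210000000 = 8.47619 ms.
Transmission budget = 47.5 − 8.47619 = 39.0238 ms.
R ≥ L / t_tx = 512 bits / 0.0390238 s = 13.1 kbps.

13.1 kbps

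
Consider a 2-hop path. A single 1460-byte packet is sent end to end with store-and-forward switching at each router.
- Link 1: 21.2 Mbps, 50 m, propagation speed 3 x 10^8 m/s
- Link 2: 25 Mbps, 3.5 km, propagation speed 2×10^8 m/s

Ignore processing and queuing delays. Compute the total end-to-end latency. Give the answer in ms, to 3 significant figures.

L = 1460 × 8 = 11680 bits.
Transmission delays (L/R per hop): 0.550943, 0.4672 ms; sum = 1.01814 ms.
Propagation delays (d/s per hop): 0.000166667, 0.0175 ms; sum = 0.0176667 ms.
End-to-end = 1.04 ms.

1.04 ms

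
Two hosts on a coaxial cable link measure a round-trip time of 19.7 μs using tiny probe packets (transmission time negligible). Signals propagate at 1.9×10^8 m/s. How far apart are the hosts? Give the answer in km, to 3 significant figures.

1.87 km

One-way propagation = RTT/2 = 9.85 μs.
d = s × t = 190000000 × 9.85e-06 = 1.87 km.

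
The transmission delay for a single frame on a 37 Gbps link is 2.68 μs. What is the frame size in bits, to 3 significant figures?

L = R × t_tx = 37000000000 b/s × 2.68e-06 s = 99160 bits.

99200 bits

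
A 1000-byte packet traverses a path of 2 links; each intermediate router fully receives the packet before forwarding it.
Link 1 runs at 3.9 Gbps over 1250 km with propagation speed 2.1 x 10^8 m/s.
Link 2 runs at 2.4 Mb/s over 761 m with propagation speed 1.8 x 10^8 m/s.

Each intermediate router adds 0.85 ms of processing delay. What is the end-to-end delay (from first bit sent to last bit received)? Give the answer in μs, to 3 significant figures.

L = 1000 × 8 = 8000 bits.
Transmission delays (L/R per hop): 2.05128, 3333.33 μs; sum = 3335.38 μs.
Propagation delays (d/s per hop): 5952.38, 4.22778 μs; sum = 5956.61 μs.
Processing at 1 router(s): 1 × 0.85 ms = 850 μs.
End-to-end = 10100 μs.

10100 μs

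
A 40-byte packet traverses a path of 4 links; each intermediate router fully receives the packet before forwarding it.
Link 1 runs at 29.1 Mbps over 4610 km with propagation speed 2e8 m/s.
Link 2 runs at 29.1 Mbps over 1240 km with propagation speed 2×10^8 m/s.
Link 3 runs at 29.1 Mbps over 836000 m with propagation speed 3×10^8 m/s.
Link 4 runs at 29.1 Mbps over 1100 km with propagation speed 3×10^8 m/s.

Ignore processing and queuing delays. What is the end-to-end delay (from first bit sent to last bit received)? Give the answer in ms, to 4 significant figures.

L = 40 × 8 = 320 bits.
Transmission delay per hop = L/R = 320/29100000 = 0.0109966 ms; 4 hops → 0.0439863 ms.
Propagation delays (d/s per hop): 23.05, 6.2, 2.78667, 3.66667 ms; sum = 35.7033 ms.
End-to-end = 35.75 ms.

35.75 ms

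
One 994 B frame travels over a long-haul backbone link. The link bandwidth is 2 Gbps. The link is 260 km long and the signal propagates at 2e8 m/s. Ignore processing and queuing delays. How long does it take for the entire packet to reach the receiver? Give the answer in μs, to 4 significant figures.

1304 μs

L = 994 × 8 = 7952 bits.
Transmission delay = L/R = 7952 / 2000000000 = 3.976 μs.
Propagation delay = d/s = 260000 m / 200000000 m/s = 1300 μs.
Total = 1304 μs.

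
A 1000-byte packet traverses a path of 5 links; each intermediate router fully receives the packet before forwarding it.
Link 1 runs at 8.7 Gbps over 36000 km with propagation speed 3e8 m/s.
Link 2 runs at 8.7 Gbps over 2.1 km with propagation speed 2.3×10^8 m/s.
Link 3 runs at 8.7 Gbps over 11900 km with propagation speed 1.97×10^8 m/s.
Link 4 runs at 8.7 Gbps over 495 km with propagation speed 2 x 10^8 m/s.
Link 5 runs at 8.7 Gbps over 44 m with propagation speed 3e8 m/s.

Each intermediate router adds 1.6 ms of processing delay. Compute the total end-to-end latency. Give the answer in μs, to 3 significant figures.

L = 1000 × 8 = 8000 bits.
Transmission delay per hop = L/R = 8000/8700000000 = 0.91954 μs; 5 hops → 4.5977 μs.
Propagation delays (d/s per hop): 120000, 9.13043, 60406.1, 2475, 0.146667 μs; sum = 182890 μs.
Processing at 4 router(s): 4 × 1.6 ms = 6400 μs.
End-to-end = 189000 μs.

189000 μs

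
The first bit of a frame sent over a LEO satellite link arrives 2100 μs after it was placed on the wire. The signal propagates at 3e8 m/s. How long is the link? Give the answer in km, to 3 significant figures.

d = s × t_prop = 300000000 × 0.0021 = 630 km.

630 km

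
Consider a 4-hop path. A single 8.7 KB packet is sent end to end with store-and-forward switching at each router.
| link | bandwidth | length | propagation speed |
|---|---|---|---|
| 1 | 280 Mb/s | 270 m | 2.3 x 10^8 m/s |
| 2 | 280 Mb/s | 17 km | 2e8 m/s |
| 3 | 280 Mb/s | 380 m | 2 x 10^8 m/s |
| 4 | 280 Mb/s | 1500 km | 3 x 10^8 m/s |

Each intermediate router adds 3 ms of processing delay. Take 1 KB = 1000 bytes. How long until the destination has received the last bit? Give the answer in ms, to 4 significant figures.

L = 69600 bits.
Transmission delay per hop = L/R = 69600/280000000 = 0.248571 ms; 4 hops → 0.994286 ms.
Propagation delays (d/s per hop): 0.00117391, 0.085, 0.0019, 5 ms; sum = 5.08807 ms.
Processing at 3 router(s): 3 × 3 ms = 9 ms.
End-to-end = 15.08 ms.

15.08 ms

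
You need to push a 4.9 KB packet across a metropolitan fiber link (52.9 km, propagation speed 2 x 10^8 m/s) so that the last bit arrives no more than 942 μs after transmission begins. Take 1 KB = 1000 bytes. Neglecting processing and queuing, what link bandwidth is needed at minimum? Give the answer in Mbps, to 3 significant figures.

L = 39200 bits.
Propagation delay = 52900 / 200000000 = 264.5 μs.
Transmission budget = 942 − 264.5 = 677.5 μs.
R ≥ L / t_tx = 39200 bits / 0.0006775 s = 57.9 Mbps.

57.9 Mbps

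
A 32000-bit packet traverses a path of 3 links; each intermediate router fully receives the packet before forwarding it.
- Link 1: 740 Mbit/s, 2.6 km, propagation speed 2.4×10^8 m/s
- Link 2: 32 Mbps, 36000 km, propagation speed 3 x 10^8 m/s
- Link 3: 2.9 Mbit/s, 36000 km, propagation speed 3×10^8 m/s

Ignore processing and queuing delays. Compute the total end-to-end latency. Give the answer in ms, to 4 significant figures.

252.1 ms

Transmission delays (L/R per hop): 0.0432432, 1, 11.0345 ms; sum = 12.0777 ms.
Propagation delays (d/s per hop): 0.0108333, 120, 120 ms; sum = 240.011 ms.
End-to-end = 252.1 ms.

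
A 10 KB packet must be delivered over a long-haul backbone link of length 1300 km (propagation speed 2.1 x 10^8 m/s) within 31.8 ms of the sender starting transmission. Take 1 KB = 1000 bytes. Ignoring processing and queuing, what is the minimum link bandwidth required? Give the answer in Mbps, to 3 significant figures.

L = 80000 bits.
Propagation delay = 1300000 / 210000000 = 6.19048 ms.
Transmission budget = 31.8 − 6.19048 = 25.6095 ms.
R ≥ L / t_tx = 80000 bits / 0.0256095 s = 3.12 Mbps.

3.12 Mbps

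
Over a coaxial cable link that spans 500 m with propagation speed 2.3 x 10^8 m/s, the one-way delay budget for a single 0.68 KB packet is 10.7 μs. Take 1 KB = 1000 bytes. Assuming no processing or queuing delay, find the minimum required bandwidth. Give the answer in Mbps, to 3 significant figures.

L = 5440 bits.
Propagation delay = 500 / 2.3e+08 = 2.17391 μs.
Transmission budget = 10.7 − 2.17391 = 8.52609 μs.
R ≥ L / t_tx = 5440 bits / 8.52609e-06 s = 638 Mbps.

638 Mbps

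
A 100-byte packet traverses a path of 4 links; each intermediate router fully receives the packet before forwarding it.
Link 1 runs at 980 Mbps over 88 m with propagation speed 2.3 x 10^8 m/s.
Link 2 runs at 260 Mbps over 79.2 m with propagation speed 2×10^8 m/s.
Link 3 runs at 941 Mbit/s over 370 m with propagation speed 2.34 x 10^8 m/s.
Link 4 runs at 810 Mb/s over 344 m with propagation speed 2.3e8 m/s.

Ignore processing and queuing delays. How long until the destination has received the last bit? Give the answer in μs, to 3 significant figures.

L = 100 × 8 = 800 bits.
Transmission delays (L/R per hop): 0.816327, 3.07692, 0.850159, 0.987654 μs; sum = 5.73106 μs.
Propagation delays (d/s per hop): 0.382609, 0.396, 1.5812, 1.49565 μs; sum = 3.85546 μs.
End-to-end = 9.59 μs.

9.59 μs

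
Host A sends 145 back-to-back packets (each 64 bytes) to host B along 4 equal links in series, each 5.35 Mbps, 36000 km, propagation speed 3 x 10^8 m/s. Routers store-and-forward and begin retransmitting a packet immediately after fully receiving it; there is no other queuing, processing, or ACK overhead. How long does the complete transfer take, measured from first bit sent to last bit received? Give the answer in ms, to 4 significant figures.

Per-hop transmission t_tx = L/R = 512/5350000 = 0.0957009 ms.
Per-hop propagation t_prop = 36000000/300000000 = 120 ms.
Pipeline fill: first packet needs 4·t_tx to clear all hops; remaining 144 packets each add one t_tx.
Total = (4+145-1)·t_tx + 4·t_prop = 148·0.0957009 + 4·120 = 494.2 ms.

494.2 ms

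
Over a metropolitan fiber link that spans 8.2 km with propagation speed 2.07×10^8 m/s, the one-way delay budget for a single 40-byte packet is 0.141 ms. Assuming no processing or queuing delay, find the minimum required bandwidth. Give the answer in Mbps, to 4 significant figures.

L = 320 bits.
Propagation delay = 8200 / 2.07e+08 = 0.0396135 ms.
Transmission budget = 0.141 − 0.0396135 = 0.101386 ms.
R ≥ L / t_tx = 320 bits / 0.000101386 s = 3.156 Mbps.

3.156 Mbps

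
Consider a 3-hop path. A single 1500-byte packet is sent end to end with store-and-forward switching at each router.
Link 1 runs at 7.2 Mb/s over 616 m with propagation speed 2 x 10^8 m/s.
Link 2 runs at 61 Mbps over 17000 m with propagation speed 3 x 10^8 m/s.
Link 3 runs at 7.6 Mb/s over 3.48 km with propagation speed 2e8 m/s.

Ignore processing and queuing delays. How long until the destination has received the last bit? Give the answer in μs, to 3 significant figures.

L = 1500 × 8 = 12000 bits.
Transmission delays (L/R per hop): 1666.67, 196.721, 1578.95 μs; sum = 3442.34 μs.
Propagation delays (d/s per hop): 3.08, 56.6667, 17.4 μs; sum = 77.1467 μs.
End-to-end = 3520 μs.

3520 μs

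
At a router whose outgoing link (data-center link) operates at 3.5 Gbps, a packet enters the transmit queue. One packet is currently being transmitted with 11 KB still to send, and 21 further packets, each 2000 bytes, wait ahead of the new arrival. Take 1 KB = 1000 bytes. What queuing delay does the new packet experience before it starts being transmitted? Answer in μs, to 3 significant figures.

Each queued packet: L/R = 16000/3500000000 = 4.57143 μs.
21 queued → 96 μs.
Plus remaining 88000 bits of current packet: 25.1429 μs.
Queuing delay = 121 μs.

121 μs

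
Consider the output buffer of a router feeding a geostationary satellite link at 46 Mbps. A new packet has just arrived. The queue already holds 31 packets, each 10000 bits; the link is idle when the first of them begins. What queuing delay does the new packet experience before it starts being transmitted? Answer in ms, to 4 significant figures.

Each queued packet: L/R = 10000/46000000 = 0.217391 ms.
31 queued → 6.73913 ms.
Queuing delay = 6.739 ms.

6.739 ms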